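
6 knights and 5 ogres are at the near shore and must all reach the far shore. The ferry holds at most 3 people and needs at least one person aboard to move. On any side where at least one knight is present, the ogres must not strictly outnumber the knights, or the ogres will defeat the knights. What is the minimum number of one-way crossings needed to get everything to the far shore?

Counting alone: each trip to the far shore takes at most 3 across and each return brings at least 1 back, so after t trips out (and t−1 returns) at most 3t − (t−1) of the 11 are across; that first reaches 11 at t = 5, so at least 9 crossings are needed.
The plan below uses exactly 9 crossings, so it is optimal:
1. 3 ogres → the far shore.  (the near shore: 6K 2O; the far shore: 0K 3O)
2. 1 ogre ← the near shore.  (the near shore: 6K 3O; the far shore: 0K 2O)
3. 3 knights → the far shore.  (the near shore: 3K 3O; the far shore: 3K 2O)
4. 1 knight ← the near shore.  (the near shore: 4K 3O; the far shore: 2K 2O)
5. 2 knights and 1 ogre → the far shore.  (the near shore: 2K 2O; the far shore: 4K 3O)
6. 1 knight ← the near shore.  (the near shore: 3K 2O; the far shore: 3K 3O)
7. 2 knights and 1 ogre → the far shore.  (the near shore: 1K 1O; the far shore: 5K 4O)
8. 1 knight ← the near shore.  (the near shore: 2K 1O; the far shore: 4K 4O)
9. 2 knights and 1 ogre → the far shore.  (the near shore: 0K 0O; the far shore: 6K 5O)

9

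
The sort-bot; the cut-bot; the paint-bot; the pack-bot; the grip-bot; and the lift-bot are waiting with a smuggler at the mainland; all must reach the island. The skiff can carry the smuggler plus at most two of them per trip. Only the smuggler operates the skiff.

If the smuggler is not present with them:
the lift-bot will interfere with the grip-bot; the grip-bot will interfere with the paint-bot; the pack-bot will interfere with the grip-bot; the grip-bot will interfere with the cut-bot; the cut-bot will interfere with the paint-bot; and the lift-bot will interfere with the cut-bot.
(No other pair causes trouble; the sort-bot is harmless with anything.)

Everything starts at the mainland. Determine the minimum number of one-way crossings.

Counting alone: the smuggler can take at most 2 across per trip to the island, so moving all 6 needs at least 3 loaded trips out, with a return between consecutive ones — at least 5 crossings.
The safety rule pushes this higher. Following every safe sequence of crossings, the most of the 6 that can be at the island as the skiff arrives there on crossings 5, 7 is 4, 5 respectively — never all 6.
So no plan with fewer than 9 crossings exists, and this one achieves 9:
1. Smuggler goes to the island with the cut-bot and the grip-bot.
2. Smuggler goes back to the mainland with the cut-bot.
3. Smuggler goes to the island with the cut-bot and the sort-bot.
4. Smuggler goes back to the mainland with the cut-bot.
5. Smuggler goes to the island with the cut-bot and the pack-bot.
6. Smuggler goes back to the mainland with the grip-bot.
7. Smuggler goes to the island with the lift-bot and the paint-bot.
8. Smuggler goes back to the mainland with the cut-bot.
9. Smuggler goes to the island with the cut-bot and the grip-bot.

9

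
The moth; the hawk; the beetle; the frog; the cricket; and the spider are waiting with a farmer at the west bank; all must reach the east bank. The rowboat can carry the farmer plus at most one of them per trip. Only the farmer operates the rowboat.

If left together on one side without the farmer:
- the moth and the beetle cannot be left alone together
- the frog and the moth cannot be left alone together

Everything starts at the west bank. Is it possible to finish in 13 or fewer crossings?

Yes — this plan uses 13 crossings (≤ 13):
1. Farmer goes to the east bank with the moth.  [the west bank: the beetle, the cricket, the frog, the hawk, the spider | the east bank: the moth]
2. Farmer goes back to the west bank alone.  [the west bank: the beetle, the cricket, the frog, the hawk, the spider | the east bank: the moth]
3. Farmer goes to the east bank with the hawk.  [the west bank: the beetle, the cricket, the frog, the spider | the east bank: the hawk, the moth]
4. Farmer goes back to the west bank alone.  [the west bank: the beetle, the cricket, the frog, the spider | the east bank: the hawk, the moth]
5. Farmer goes to the east bank with the beetle.  [the west bank: the cricket, the frog, the spider | the east bank: the beetle, the hawk, the moth]
6. Farmer goes back to the west bank with the moth.  [the west bank: the cricket, the frog, the moth, the spider | the east bank: the beetle, the hawk]
7. Farmer goes to the east bank with the frog.  [the west bank: the cricket, the moth, the spider | the east bank: the beetle, the frog, the hawk]
8. Farmer goes back to the west bank alone.  [the west bank: the cricket, the moth, the spider | the east bank: the beetle, the frog, the hawk]
9. Farmer goes to the east bank with the cricket.  [the west bank: the moth, the spider | the east bank: the beetle, the cricket, the frog, the hawk]
10. Farmer goes back to the west bank alone.  [the west bank: the moth, the spider | the east bank: the beetle, the cricket, the frog, the hawk]
11. Farmer goes to the east bank with the spider.  [the west bank: the moth | the east bank: the beetle, the cricket, the frog, the hawk, the spider]
12. Farmer goes back to the west bank alone.  [the west bank: the moth | the east bank: the beetle, the cricket, the frog, the hawk, the spider]
13. Farmer goes to the east bank with the moth.  [the west bank: — | the east bank: the beetle, the cricket, the frog, the hawk, the moth, the spider]

Yes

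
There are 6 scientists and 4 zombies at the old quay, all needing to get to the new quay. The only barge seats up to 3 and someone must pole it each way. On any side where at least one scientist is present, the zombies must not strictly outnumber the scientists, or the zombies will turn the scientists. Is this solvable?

1. 2 zombies → the new quay.  (the old quay: 6S 2Z; the new quay: 0S 2Z)
2. 1 zombie ← the old quay.  (the old quay: 6S 3Z; the new quay: 0S 1Z)
3. 3 zombies → the new quay.  (the old quay: 6S 0Z; the new quay: 0S 4Z)
4. 1 zombie ← the old quay.  (the old quay: 6S 1Z; the new quay: 0S 3Z)
5. 3 scientists → the new quay.  (the old quay: 3S 1Z; the new quay: 3S 3Z)
6. 1 zombie ← the old quay.  (the old quay: 3S 2Z; the new quay: 3S 2Z)
7. 1 scientist and 2 zombies → the new quay.  (the old quay: 2S 0Z; the new quay: 4S 4Z)
8. 1 zombie ← the old quay.  (the old quay: 2S 1Z; the new quay: 4S 3Z)
9. 2 scientists and 1 zombie → the new quay.  (the old quay: 0S 0Z; the new quay: 6S 4Z)

Yes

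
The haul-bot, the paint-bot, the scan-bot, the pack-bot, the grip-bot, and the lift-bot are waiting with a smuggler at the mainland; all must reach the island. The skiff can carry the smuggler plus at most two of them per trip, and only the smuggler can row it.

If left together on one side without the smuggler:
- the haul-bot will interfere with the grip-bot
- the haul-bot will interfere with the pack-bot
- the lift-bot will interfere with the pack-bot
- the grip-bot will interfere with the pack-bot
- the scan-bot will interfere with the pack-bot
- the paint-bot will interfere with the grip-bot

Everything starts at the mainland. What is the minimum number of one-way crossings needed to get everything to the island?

9

Counting alone: the smuggler can take at most 2 across per trip to the island, so moving all 6 needs at least 3 loaded trips out, with a return between consecutive ones — at least 5 crossings.
The safety rule pushes this higher. Following every safe sequence of crossings, the most of the 6 that can be at the island as the skiff arrives there on crossings 5, 7 is 4, 5 respectively — never all 6.
So no plan with fewer than 9 crossings exists, and this one achieves 9:
1. Smuggler goes to the island with the grip-bot and the pack-bot.  [the mainland: the haul-bot, the lift-bot, the paint-bot, the scan-bot | the island: the grip-bot, the pack-bot]
2. Smuggler goes back to the mainland with the pack-bot.  [the mainland: the haul-bot, the lift-bot, the pack-bot, the paint-bot, the scan-bot | the island: the grip-bot]
3. Smuggler goes to the island with the pack-bot and the paint-bot.  [the mainland: the haul-bot, the lift-bot, the scan-bot | the island: the grip-bot, the pack-bot, the paint-bot]
4. Smuggler goes back to the mainland with the grip-bot.  [the mainland: the grip-bot, the haul-bot, the lift-bot, the scan-bot | the island: the pack-bot, the paint-bot]
5. Smuggler goes to the island with the haul-bot and the scan-bot.  [the mainland: the grip-bot, the lift-bot | the island: the haul-bot, the pack-bot, the paint-bot, the scan-bot]
6. Smuggler goes back to the mainland with the pack-bot.  [the mainland: the grip-bot, the lift-bot, the pack-bot | the island: the haul-bot, the paint-bot, the scan-bot]
7. Smuggler goes to the island with the lift-bot and the pack-bot.  [the mainland: the grip-bot | the island: the haul-bot, the lift-bot, the pack-bot, the paint-bot, the scan-bot]
8. Smuggler goes back to the mainland with the pack-bot.  [the mainland: the grip-bot, the pack-bot | the island: the haul-bot, the lift-bot, the paint-bot, the scan-bot]
9. Smuggler goes to the island with the grip-bot and the pack-bot.  [the mainland: — | the island: the grip-bot, the haul-bot, the lift-bot, the pack-bot, the paint-bot, the scan-bot]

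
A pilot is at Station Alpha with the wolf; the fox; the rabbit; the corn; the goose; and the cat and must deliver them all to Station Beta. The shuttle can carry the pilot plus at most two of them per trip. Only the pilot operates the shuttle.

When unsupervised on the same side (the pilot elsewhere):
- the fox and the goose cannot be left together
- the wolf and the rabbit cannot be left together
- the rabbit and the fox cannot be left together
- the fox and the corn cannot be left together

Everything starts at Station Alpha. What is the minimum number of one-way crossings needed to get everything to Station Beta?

Counting alone: the pilot can take at most 2 across per trip to Station Beta, so moving all 6 needs at least 3 loaded trips out, with a return between consecutive ones — at least 5 crossings.
The safety rule pushes this higher. Following every safe sequence of crossings, the most of the 6 that can be at Station Beta as the shuttle arrives there on crossing 5 is 5 — never all 6.
So no plan with fewer than 7 crossings exists, and this one achieves 7:
1. Pilot goes to Station Beta with the fox and the wolf.
2. Pilot goes back to Station Alpha alone.
3. Pilot goes to Station Beta with the cat.
4. Pilot goes back to Station Alpha alone.
5. Pilot goes to Station Beta with the corn and the goose.
6. Pilot goes back to Station Alpha with the fox.
7. Pilot goes to Station Beta with the fox and the rabbit.

7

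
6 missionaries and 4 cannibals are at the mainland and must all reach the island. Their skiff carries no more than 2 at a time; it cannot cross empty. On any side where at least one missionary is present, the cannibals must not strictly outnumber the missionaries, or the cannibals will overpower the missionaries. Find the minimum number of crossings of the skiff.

Counting alone: each trip to the island takes at most 2 across and each return brings at least 1 back, so after t trips out (and t−1 returns) at most 2t − (t−1) of the 10 are across; that first reaches 10 at t = 9, so at least 17 crossings are needed.
The plan below uses exactly 17 crossings, so it is optimal:
1. 2 cannibals → the island.  (the mainland: 6M 2C; the island: 0M 2C)
2. 1 cannibal ← the mainland.  (the mainland: 6M 3C; the island: 0M 1C)
3. 2 cannibals → the island.  (the mainland: 6M 1C; the island: 0M 3C)
4. 1 cannibal ← the mainland.  (the mainland: 6M 2C; the island: 0M 2C)
5. 2 missionaries → the island.  (the mainland: 4M 2C; the island: 2M 2C)
6. 1 cannibal ← the mainland.  (the mainland: 4M 3C; the island: 2M 1C)
7. 1 missionary and 1 cannibal → the island.  (the mainland: 3M 2C; the island: 3M 2C)
8. 1 cannibal ← the mainland.  (the mainland: 3M 3C; the island: 3M 1C)
9. 2 cannibals → the island.  (the mainland: 3M 1C; the island: 3M 3C)
10. 1 cannibal ← the mainland.  (the mainland: 3M 2C; the island: 3M 2C)
11. 1 missionary and 1 cannibal → the island.  (the mainland: 2M 1C; the island: 4M 3C)
12. 1 cannibal ← the mainland.  (the mainland: 2M 2C; the island: 4M 2C)
13. 2 cannibals → the island.  (the mainland: 2M 0C; the island: 4M 4C)
14. 1 cannibal ← the mainland.  (the mainland: 2M 1C; the island: 4M 3C)
15. 1 missionary and 1 cannibal → the island.  (the mainland: 1M 0C; the island: 5M 4C)
16. 1 cannibal ← the mainland.  (the mainland: 1M 1C; the island: 5M 3C)
17. 1 missionary and 1 cannibal → the island.  (the mainland: 0M 0C; the island: 6M 4C)

17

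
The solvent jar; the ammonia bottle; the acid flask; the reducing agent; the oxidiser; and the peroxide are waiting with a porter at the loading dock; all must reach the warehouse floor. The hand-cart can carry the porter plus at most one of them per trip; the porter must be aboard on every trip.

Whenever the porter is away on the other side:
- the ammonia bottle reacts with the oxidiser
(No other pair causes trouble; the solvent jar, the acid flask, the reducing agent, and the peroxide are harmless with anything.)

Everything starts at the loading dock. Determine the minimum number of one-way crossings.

11

Counting alone: the porter can take at most 1 across per trip to the warehouse floor, so moving all 6 needs at least 6 loaded trips out, with a return between consecutive ones — at least 11 crossings.
The plan below uses exactly 11 crossings, so it is optimal:
1. Porter goes to the warehouse floor with the ammonia bottle.  [the loading dock: the acid flask, the oxidiser, the peroxide, the reducing agent, the solvent jar | the warehouse floor: the ammonia bottle]
2. Porter goes back to the loading dock alone.  [the loading dock: the acid flask, the oxidiser, the peroxide, the reducing agent, the solvent jar | the warehouse floor: the ammonia bottle]
3. Porter goes to the warehouse floor with the solvent jar.  [the loading dock: the acid flask, the oxidiser, the peroxide, the reducing agent | the warehouse floor: the ammonia bottle, the solvent jar]
4. Porter goes back to the loading dock alone.  [the loading dock: the acid flask, the oxidiser, the peroxide, the reducing agent | the warehouse floor: the ammonia bottle, the solvent jar]
5. Porter goes to the warehouse floor with the acid flask.  [the loading dock: the oxidiser, the peroxide, the reducing agent | the warehouse floor: the acid flask, the ammonia bottle, the solvent jar]
6. Porter goes back to the loading dock alone.  [the loading dock: the oxidiser, the peroxide, the reducing agent | the warehouse floor: the acid flask, the ammonia bottle, the solvent jar]
7. Porter goes to the warehouse floor with the reducing agent.  [the loading dock: the oxidiser, the peroxide | the warehouse floor: the acid flask, the ammonia bottle, the reducing agent, the solvent jar]
8. Porter goes back to the loading dock alone.  [the loading dock: the oxidiser, the peroxide | the warehouse floor: the acid flask, the ammonia bottle, the reducing agent, the solvent jar]
9. Porter goes to the warehouse floor with the peroxide.  [the loading dock: the oxidiser | the warehouse floor: the acid flask, the ammonia bottle, the peroxide, the reducing agent, the solvent jar]
10. Porter goes back to the loading dock alone.  [the loading dock: the oxidiser | the warehouse floor: the acid flask, the ammonia bottle, the peroxide, the reducing agent, the solvent jar]
11. Porter goes to the warehouse floor with the oxidiser.  [the loading dock: — | the warehouse floor: the acid flask, the ammonia bottle, the oxidiser, the peroxide, the reducing agent, the solvent jar]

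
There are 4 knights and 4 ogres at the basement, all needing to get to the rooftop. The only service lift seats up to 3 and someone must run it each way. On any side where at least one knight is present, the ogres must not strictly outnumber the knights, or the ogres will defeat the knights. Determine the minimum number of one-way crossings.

9

Counting alone: each trip to the rooftop takes at most 3 across and each return brings at least 1 back, so after t trips out (and t−1 returns) at most 3t − (t−1) of the 8 are across; that first reaches 8 at t = 4, so at least 7 crossings are needed.
The safety rule pushes this higher. Following every safe sequence of crossings, the most of the 8 that can be at the rooftop as the service lift arrives there on crossing 7 is 7 — never all 8.
So no plan with fewer than 9 crossings exists, and this one achieves 9:
1. 2 ogres → the rooftop.  (the basement: 4K 2O; the rooftop: 0K 2O)
2. 1 ogre ← the basement.  (the basement: 4K 3O; the rooftop: 0K 1O)
3. 3 ogres → the rooftop.  (the basement: 4K 0O; the rooftop: 0K 4O)
4. 1 ogre ← the basement.  (the basement: 4K 1O; the rooftop: 0K 3O)
5. 3 knights → the rooftop.  (the basement: 1K 1O; the rooftop: 3K 3O)
6. 1 knight and 1 ogre ← the basement.  (the basement: 2K 2O; the rooftop: 2K 2O)
7. 2 knights → the rooftop.  (the basement: 0K 2O; the rooftop: 4K 2O)
8. 1 ogre ← the basement.  (the basement: 0K 3O; the rooftop: 4K 1O)
9. 3 ogres → the rooftop.  (the basement: 0K 0O; the rooftop: 4K 4O)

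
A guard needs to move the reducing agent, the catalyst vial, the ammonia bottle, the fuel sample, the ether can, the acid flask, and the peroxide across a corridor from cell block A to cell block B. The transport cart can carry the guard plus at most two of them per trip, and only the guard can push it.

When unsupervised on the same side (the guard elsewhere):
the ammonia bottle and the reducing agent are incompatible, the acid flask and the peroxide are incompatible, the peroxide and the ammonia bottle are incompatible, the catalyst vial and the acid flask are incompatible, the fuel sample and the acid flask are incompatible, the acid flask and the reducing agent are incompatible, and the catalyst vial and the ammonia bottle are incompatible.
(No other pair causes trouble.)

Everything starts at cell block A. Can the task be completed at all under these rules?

Yes

1. Guard goes to cell block B with the acid flask and the ammonia bottle.
2. Guard goes back to cell block A alone.
3. Guard goes to cell block B with the ether can.
4. Guard goes back to cell block A alone.
5. Guard goes to cell block B with the catalyst vial and the reducing agent.
6. Guard goes back to cell block A with the acid flask and the ammonia bottle.
7. Guard goes to cell block B with the fuel sample and the peroxide.
8. Guard goes back to cell block A alone.
9. Guard goes to cell block B with the acid flask and the ammonia bottle.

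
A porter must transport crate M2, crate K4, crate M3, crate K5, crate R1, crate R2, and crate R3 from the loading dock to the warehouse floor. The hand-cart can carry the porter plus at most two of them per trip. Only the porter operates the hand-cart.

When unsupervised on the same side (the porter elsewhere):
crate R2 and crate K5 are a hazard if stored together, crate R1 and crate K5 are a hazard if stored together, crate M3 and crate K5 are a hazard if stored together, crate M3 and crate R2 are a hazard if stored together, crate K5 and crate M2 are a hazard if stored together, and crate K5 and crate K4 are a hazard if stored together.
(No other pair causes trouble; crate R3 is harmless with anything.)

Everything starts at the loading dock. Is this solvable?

Yes

1. Porter goes to the warehouse floor with crate K5 and crate M3.  [the loading dock: crate K4, crate M2, crate R1, crate R2, crate R3 | the warehouse floor: crate K5, crate M3]
2. Porter goes back to the loading dock with crate M3.  [the loading dock: crate K4, crate M2, crate M3, crate R1, crate R2, crate R3 | the warehouse floor: crate K5]
3. Porter goes to the warehouse floor with crate M2 and crate M3.  [the loading dock: crate K4, crate R1, crate R2, crate R3 | the warehouse floor: crate K5, crate M2, crate M3]
4. Porter goes back to the loading dock with crate K5.  [the loading dock: crate K4, crate K5, crate R1, crate R2, crate R3 | the warehouse floor: crate M2, crate M3]
5. Porter goes to the warehouse floor with crate K4 and crate K5.  [the loading dock: crate R1, crate R2, crate R3 | the warehouse floor: crate K4, crate K5, crate M2, crate M3]
6. Porter goes back to the loading dock with crate K5.  [the loading dock: crate K5, crate R1, crate R2, crate R3 | the warehouse floor: crate K4, crate M2, crate M3]
7. Porter goes to the warehouse floor with crate K5 and crate R1.  [the loading dock: crate R2, crate R3 | the warehouse floor: crate K4, crate K5, crate M2, crate M3, crate R1]
8. Porter goes back to the loading dock with crate K5.  [the loading dock: crate K5, crate R2, crate R3 | the warehouse floor: crate K4, crate M2, crate M3, crate R1]
9. Porter goes to the warehouse floor with crate K5 and crate R3.  [the loading dock: crate R2 | the warehouse floor: crate K4, crate K5, crate M2, crate M3, crate R1, crate R3]
10. Porter goes back to the loading dock with crate K5.  [the loading dock: crate K5, crate R2 | the warehouse floor: crate K4, crate M2, crate M3, crate R1, crate R3]
11. Porter goes to the warehouse floor with crate K5 and crate R2.  [the loading dock: — | the warehouse floor: crate K4, crate K5, crate M2, crate M3, crate R1, crate R2, crate R3]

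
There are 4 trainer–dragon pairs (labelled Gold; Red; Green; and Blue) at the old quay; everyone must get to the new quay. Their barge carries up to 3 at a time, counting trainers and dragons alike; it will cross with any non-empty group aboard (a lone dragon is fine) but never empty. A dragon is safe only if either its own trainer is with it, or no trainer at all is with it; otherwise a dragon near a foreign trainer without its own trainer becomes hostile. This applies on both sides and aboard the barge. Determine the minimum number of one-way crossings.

Counting alone: each trip to the new quay takes at most 3 across and each return brings at least 1 back, so after t trips out (and t−1 returns) at most 3t − (t−1) of the 8 are across; that first reaches 8 at t = 4, so at least 7 crossings are needed.
The safety rule pushes this higher. Following every safe sequence of crossings, the most of the 8 that can be at the new quay as the barge arrives there on crossing 7 is 7 — never all 8.
So no plan with fewer than 9 crossings exists, and this one achieves 9:
1. dragon Gold and trainer Gold cross → the new quay.
2. trainer Gold crosses ← the old quay.
3. dragon Red, trainer Gold, and trainer Red cross → the new quay.
4. dragon Gold and trainer Gold cross ← the old quay.
5. trainer Blue, trainer Gold, and trainer Green cross → the new quay.
6. dragon Red crosses ← the old quay.
7. dragon Gold and dragon Red cross → the new quay.
8. dragon Gold crosses ← the old quay.
9. dragon Blue, dragon Gold, and dragon Green cross → the new quay.

9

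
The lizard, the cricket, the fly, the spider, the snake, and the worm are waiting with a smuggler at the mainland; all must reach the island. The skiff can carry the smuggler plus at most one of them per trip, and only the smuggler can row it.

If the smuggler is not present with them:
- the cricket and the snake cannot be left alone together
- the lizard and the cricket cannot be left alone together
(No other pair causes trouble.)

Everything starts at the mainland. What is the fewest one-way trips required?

13

Counting alone: the smuggler can take at most 1 across per trip to the island, so moving all 6 needs at least 6 loaded trips out, with a return between consecutive ones — at least 11 crossings.
The safety rule pushes this higher. Following every safe sequence of crossings, the most of the 6 that can be at the island as the skiff arrives there on crossing 11 is 5 — never all 6.
So no plan with fewer than 13 crossings exists, and this one achieves 13:
1. Smuggler goes to the island with the cricket.  [the mainland: the fly, the lizard, the snake, the spider, the worm | the island: the cricket]
2. Smuggler goes back to the mainland alone.  [the mainland: the fly, the lizard, the snake, the spider, the worm | the island: the cricket]
3. Smuggler goes to the island with the lizard.  [the mainland: the fly, the snake, the spider, the worm | the island: the cricket, the lizard]
4. Smuggler goes back to the mainland with the cricket.  [the mainland: the cricket, the fly, the snake, the spider, the worm | the island: the lizard]
5. Smuggler goes to the island with the snake.  [the mainland: the cricket, the fly, the spider, the worm | the island: the lizard, the snake]
6. Smuggler goes back to the mainland alone.  [the mainland: the cricket, the fly, the spider, the worm | the island: the lizard, the snake]
7. Smuggler goes to the island with the fly.  [the mainland: the cricket, the spider, the worm | the island: the fly, the lizard, the snake]
8. Smuggler goes back to the mainland alone.  [the mainland: the cricket, the spider, the worm | the island: the fly, the lizard, the snake]
9. Smuggler goes to the island with the spider.  [the mainland: the cricket, the worm | the island: the fly, the lizard, the snake, the spider]
10. Smuggler goes back to the mainland alone.  [the mainland: the cricket, the worm | the island: the fly, the lizard, the snake, the spider]
11. Smuggler goes to the island with the worm.  [the mainland: the cricket | the island: the fly, the lizard, the snake, the spider, the worm]
12. Smuggler goes back to the mainland alone.  [the mainland: the cricket | the island: the fly, the lizard, the snake, the spider, the worm]
13. Smuggler goes to the island with the cricket.  [the mainland: — | the island: the cricket, the fly, the lizard, the snake, the spider, the worm]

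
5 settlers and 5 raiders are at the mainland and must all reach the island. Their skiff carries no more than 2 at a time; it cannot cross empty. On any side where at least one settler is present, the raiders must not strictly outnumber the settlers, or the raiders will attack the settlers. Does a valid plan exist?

No

Following every safe sequence of crossings from the start, the most of the 10 that can be at the island as the skiff arrives there on crossings 1, 3, 5, 7 is 2, 3, 4, 5 respectively; the best ever achieved is 5 of 10.
From crossing 9 on, no configuration arises that was not already reachable earlier: only 13 distinct safe configurations (who is on which side, and where the skiff is) can ever be reached, none of them has everyone across, and every continuation just revisits them. They are: 0 settlers + 0 raiders across (skiff back at the start); 0 settlers + 1 raider across (skiff there); 0 settlers + 1 raider across (skiff back at the start); 0 settlers + 2 raiders across (skiff there); 0 settlers + 2 raiders across (skiff back at the start); 0 settlers + 3 raiders across (skiff there); 0 settlers + 3 raiders across (skiff back at the start); 0 settlers + 4 raiders across (skiff there); 0 settlers + 4 raiders across (skiff back at the start); 0 settlers + 5 raiders across (skiff there); 1 settler + 1 raider across (skiff there); 1 settler + 1 raider across (skiff back at the start); 2 settlers + 2 raiders across (skiff there). So no valid plan exists.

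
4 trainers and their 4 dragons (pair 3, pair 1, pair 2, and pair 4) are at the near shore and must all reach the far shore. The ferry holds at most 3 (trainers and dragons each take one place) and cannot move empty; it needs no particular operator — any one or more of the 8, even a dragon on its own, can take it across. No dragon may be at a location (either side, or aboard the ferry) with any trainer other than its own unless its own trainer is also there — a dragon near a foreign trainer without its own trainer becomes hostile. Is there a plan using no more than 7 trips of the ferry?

Counting alone: each trip to the far shore takes at most 3 across and each return brings at least 1 back, so after t trips out (and t−1 returns) at most 3t − (t−1) of the 8 are across; that first reaches 8 at t = 4, so at least 7 crossings are needed.
The safety rule pushes this higher. Following every safe sequence of crossings, the most of the 8 that can be at the far shore as the ferry arrives there on crossing 7 is 7 — never all 8.
So the move cannot be finished within 7 crossings. (The shortest complete plan takes 9:)
1. dragon 3 and trainer 3 cross → the far shore.
2. trainer 3 crosses ← the near shore.
3. dragon 1, trainer 1, and trainer 3 cross → the far shore.
4. dragon 3 and trainer 3 cross ← the near shore.
5. trainer 2, trainer 3, and trainer 4 cross → the far shore.
6. dragon 1 crosses ← the near shore.
7. dragon 1 and dragon 3 cross → the far shore.
8. dragon 3 crosses ← the near shore.
9. dragon 2, dragon 3, and dragon 4 cross → the far shore.

No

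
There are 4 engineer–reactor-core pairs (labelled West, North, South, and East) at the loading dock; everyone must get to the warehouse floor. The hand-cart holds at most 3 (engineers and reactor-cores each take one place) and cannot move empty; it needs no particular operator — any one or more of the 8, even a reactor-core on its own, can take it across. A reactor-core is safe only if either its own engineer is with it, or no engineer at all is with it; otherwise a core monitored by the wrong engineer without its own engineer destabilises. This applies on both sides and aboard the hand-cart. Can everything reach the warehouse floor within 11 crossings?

Yes

Yes — this plan uses 9 crossings (≤ 11):
1. engineer West and reactor-core West cross → the warehouse floor.
2. engineer West crosses ← the loading dock.
3. engineer North, engineer West, and reactor-core North cross → the warehouse floor.
4. engineer West and reactor-core West cross ← the loading dock.
5. engineer East, engineer South, and engineer West cross → the warehouse floor.
6. reactor-core North crosses ← the loading dock.
7. reactor-core North and reactor-core West cross → the warehouse floor.
8. reactor-core West crosses ← the loading dock.
9. reactor-core East, reactor-core South, and reactor-core West cross → the warehouse floor.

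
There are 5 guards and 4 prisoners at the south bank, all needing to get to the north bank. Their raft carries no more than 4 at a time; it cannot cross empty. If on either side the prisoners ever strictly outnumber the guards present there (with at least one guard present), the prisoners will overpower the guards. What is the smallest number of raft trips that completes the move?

5

Counting alone: each trip to the north bank takes at most 4 across and each return brings at least 1 back, so after t trips out (and t−1 returns) at most 4t − (t−1) of the 9 are across; that first reaches 9 at t = 3, so at least 5 crossings are needed.
The plan below uses exactly 5 crossings, so it is optimal:
1. 3 prisoners → the north bank.  (the south bank: 5G 1P; the north bank: 0G 3P)
2. 1 prisoner ← the south bank.  (the south bank: 5G 2P; the north bank: 0G 2P)
3. 3 guards and 1 prisoner → the north bank.  (the south bank: 2G 1P; the north bank: 3G 3P)
4. 1 prisoner ← the south bank.  (the south bank: 2G 2P; the north bank: 3G 2P)
5. 2 guards and 2 prisoners → the north bank.  (the south bank: 0G 0P; the north bank: 5G 4P)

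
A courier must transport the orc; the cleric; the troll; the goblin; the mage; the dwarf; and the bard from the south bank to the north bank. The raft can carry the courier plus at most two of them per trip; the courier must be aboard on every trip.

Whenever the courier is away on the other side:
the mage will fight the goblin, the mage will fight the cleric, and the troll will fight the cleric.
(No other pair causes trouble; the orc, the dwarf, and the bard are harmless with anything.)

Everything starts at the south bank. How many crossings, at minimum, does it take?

7

Counting alone: the courier can take at most 2 across per trip to the north bank, so moving all 7 needs at least 4 loaded trips out, with a return between consecutive ones — at least 7 crossings.
The plan below uses exactly 7 crossings, so it is optimal:
1. Courier goes to the north bank with the cleric and the goblin.  [the south bank: the bard, the dwarf, the mage, the orc, the troll | the north bank: the cleric, the goblin]
2. Courier goes back to the south bank alone.  [the south bank: the bard, the dwarf, the mage, the orc, the troll | the north bank: the cleric, the goblin]
3. Courier goes to the north bank with the orc.  [the south bank: the bard, the dwarf, the mage, the troll | the north bank: the cleric, the goblin, the orc]
4. Courier goes back to the south bank alone.  [the south bank: the bard, the dwarf, the mage, the troll | the north bank: the cleric, the goblin, the orc]
5. Courier goes to the north bank with the bard and the dwarf.  [the south bank: the mage, the troll | the north bank: the bard, the cleric, the dwarf, the goblin, the orc]
6. Courier goes back to the south bank alone.  [the south bank: the mage, the troll | the north bank: the bard, the cleric, the dwarf, the goblin, the orc]
7. Courier goes to the north bank with the mage and the troll.  [the south bank: — | the north bank: the bard, the cleric, the dwarf, the goblin, the mage, the orc, the troll]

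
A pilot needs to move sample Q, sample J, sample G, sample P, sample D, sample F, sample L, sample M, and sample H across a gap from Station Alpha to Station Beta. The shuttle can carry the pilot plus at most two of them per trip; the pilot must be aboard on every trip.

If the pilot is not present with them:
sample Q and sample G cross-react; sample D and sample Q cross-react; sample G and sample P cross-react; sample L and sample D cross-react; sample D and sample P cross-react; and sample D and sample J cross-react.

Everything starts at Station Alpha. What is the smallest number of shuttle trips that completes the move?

Counting alone: the pilot can take at most 2 across per trip to Station Beta, so moving all 9 needs at least 5 loaded trips out, with a return between consecutive ones — at least 9 crossings.
The safety rule pushes this higher. Following every safe sequence of crossings, the most of the 9 that can be at Station Beta as the shuttle arrives there on crossing 9 is 8 — never all 9.
So no plan with fewer than 11 crossings exists, and this one achieves 11:
1. Pilot goes to Station Beta with sample D and sample G.  [Station Alpha: sample F, sample H, sample J, sample L, sample M, sample P, sample Q | Station Beta: sample D, sample G]
2. Pilot goes back to Station Alpha alone.  [Station Alpha: sample F, sample H, sample J, sample L, sample M, sample P, sample Q | Station Beta: sample D, sample G]
3. Pilot goes to Station Beta with sample F.  [Station Alpha: sample H, sample J, sample L, sample M, sample P, sample Q | Station Beta: sample D, sample F, sample G]
4. Pilot goes back to Station Alpha alone.  [Station Alpha: sample H, sample J, sample L, sample M, sample P, sample Q | Station Beta: sample D, sample F, sample G]
5. Pilot goes to Station Beta with sample J and sample Q.  [Station Alpha: sample H, sample L, sample M, sample P | Station Beta: sample D, sample F, sample G, sample J, sample Q]
6. Pilot goes back to Station Alpha with sample D and sample G.  [Station Alpha: sample D, sample G, sample H, sample L, sample M, sample P | Station Beta: sample F, sample J, sample Q]
7. Pilot goes to Station Beta with sample L and sample P.  [Station Alpha: sample D, sample G, sample H, sample M | Station Beta: sample F, sample J, sample L, sample P, sample Q]
8. Pilot goes back to Station Alpha alone.  [Station Alpha: sample D, sample G, sample H, sample M | Station Beta: sample F, sample J, sample L, sample P, sample Q]
9. Pilot goes to Station Beta with sample H and sample M.  [Station Alpha: sample D, sample G | Station Beta: sample F, sample H, sample J, sample L, sample M, sample P, sample Q]
10. Pilot goes back to Station Alpha alone.  [Station Alpha: sample D, sample G | Station Beta: sample F, sample H, sample J, sample L, sample M, sample P, sample Q]
11. Pilot goes to Station Beta with sample D and sample G.  [Station Alpha: — | Station Beta: sample D, sample F, sample G, sample H, sample J, sample L, sample M, sample P, sample Q]

11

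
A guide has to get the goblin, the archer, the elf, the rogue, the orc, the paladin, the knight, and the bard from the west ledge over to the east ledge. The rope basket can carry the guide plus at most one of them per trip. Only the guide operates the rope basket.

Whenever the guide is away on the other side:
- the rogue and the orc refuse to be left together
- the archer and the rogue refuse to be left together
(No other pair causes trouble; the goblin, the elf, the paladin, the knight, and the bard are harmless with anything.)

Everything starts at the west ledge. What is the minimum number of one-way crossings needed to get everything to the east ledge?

17

Counting alone: the guide can take at most 1 across per trip to the east ledge, so moving all 8 needs at least 8 loaded trips out, with a return between consecutive ones — at least 15 crossings.
The safety rule pushes this higher. Following every safe sequence of crossings, the most of the 8 that can be at the east ledge as the rope basket arrives there on crossing 15 is 7 — never all 8.
So no plan with fewer than 17 crossings exists, and this one achieves 17:
1. Guide goes to the east ledge with the rogue.  [the west ledge: the archer, the bard, the elf, the goblin, the knight, the orc, the paladin | the east ledge: the rogue]
2. Guide goes back to the west ledge alone.  [the west ledge: the archer, the bard, the elf, the goblin, the knight, the orc, the paladin | the east ledge: the rogue]
3. Guide goes to the east ledge with the goblin.  [the west ledge: the archer, the bard, the elf, the knight, the orc, the paladin | the east ledge: the goblin, the rogue]
4. Guide goes back to the west ledge alone.  [the west ledge: the archer, the bard, the elf, the knight, the orc, the paladin | the east ledge: the goblin, the rogue]
5. Guide goes to the east ledge with the archer.  [the west ledge: the bard, the elf, the knight, the orc, the paladin | the east ledge: the archer, the goblin, the rogue]
6. Guide goes back to the west ledge with the rogue.  [the west ledge: the bard, the elf, the knight, the orc, the paladin, the rogue | the east ledge: the archer, the goblin]
7. Guide goes to the east ledge with the orc.  [the west ledge: the bard, the elf, the knight, the paladin, the rogue | the east ledge: the archer, the goblin, the orc]
8. Guide goes back to the west ledge alone.  [the west ledge: the bard, the elf, the knight, the paladin, the rogue | the east ledge: the archer, the goblin, the orc]
9. Guide goes to the east ledge with the elf.  [the west ledge: the bard, the knight, the paladin, the rogue | the east ledge: the archer, the elf, the goblin, the orc]
10. Guide goes back to the west ledge alone.  [the west ledge: the bard, the knight, the paladin, the rogue | the east ledge: the archer, the elf, the goblin, the orc]
11. Guide goes to the east ledge with the paladin.  [the west ledge: the bard, the knight, the rogue | the east ledge: the archer, the elf, the goblin, the orc, the paladin]
12. Guide goes back to the west ledge alone.  [the west ledge: the bard, the knight, the rogue | the east ledge: the archer, the elf, the goblin, the orc, the paladin]
13. Guide goes to the east ledge with the knight.  [the west ledge: the bard, the rogue | the east ledge: the archer, the elf, the goblin, the knight, the orc, the paladin]
14. Guide goes back to the west ledge alone.  [the west ledge: the bard, the rogue | the east ledge: the archer, the elf, the goblin, the knight, the orc, the paladin]
15. Guide goes to the east ledge with the bard.  [the west ledge: the rogue | the east ledge: the archer, the bard, the elf, the goblin, the knight, the orc, the paladin]
16. Guide goes back to the west ledge alone.  [the west ledge: the rogue | the east ledge: the archer, the bard, the elf, the goblin, the knight, the orc, the paladin]
17. Guide goes to the east ledge with the rogue.  [the west ledge: — | the east ledge: the archer, the bard, the elf, the goblin, the knight, the orc, the paladin, the rogue]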